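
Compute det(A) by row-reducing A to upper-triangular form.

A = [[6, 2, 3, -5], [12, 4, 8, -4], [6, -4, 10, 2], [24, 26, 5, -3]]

det(A) = -288

Forward elimination:
R2 <- R2 - (2)*R1:  [ 0  0  2  6 ]
R3 <- R3 - (1)*R1:  [  0  -6   7   7 ]
R4 <- R4 - (4)*R1:  [  0  18  -7  17 ]
R2 <-> R3   (pivot in column 2 was zero)
[ 6   2   3  -5 ]
[ 0  -6   7   7 ]
[ 0   0   2   6 ]
[ 0  18  -7  17 ]
R4 <- R4 - (-3)*R2:  [  0   0  14  38 ]
R4 <- R4 - (7)*R3:  [  0   0   0  -4 ]
Upper-triangular form:
[ 6   2  3  -5 ]
[ 0  -6  7   7 ]
[ 0   0  2   6 ]
[ 0   0  0  -4 ]
det(A) = (-1)^1 * (6) * (-6) * (2) * (-4) = -288  (1 row swap -> sign -1)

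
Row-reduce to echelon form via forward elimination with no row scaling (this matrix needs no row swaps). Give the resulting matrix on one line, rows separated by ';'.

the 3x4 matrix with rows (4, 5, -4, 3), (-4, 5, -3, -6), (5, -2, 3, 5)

Forward elimination:
R2 <- R2 - (-1)*R1:  [  0  10  -7  -3 ]
R3 <- R3 - (5/4)*R1:  [     0  -33/4      8    5/4 ]
R3 <- R3 - (-33/40)*R2:  [      0       0   89/40  -49/40 ]
Row echelon form:
[ 4   5     -4       3 ]
[ 0  10     -7      -3 ]
[ 0   0  89/40  -49/40 ]

REF = [4 5 -4 3; 0 10 -7 -3; 0 0 89/40 -49/40]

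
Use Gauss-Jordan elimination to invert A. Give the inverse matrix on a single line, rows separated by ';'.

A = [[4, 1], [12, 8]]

Gauss-Jordan on [A | I]:
R1 <- (1/4)*R1:  [   1  1/4  |  1/4    0 ]
R2 <- R2 - (12)*R1:  [  0   5  |  -3   1 ]
R2 <- (1/5)*R2:  [    0     1  |  -3/5   1/5 ]
R1 <- R1 - (1/4)*R2:  [     1      0  |    2/5  -1/20 ]
Right block of [I | A^{-1}] is the inverse:
[  2/5  -1/20 ]
[ -3/5    1/5 ]

inverse = [2/5 -1/20; -3/5 1/5]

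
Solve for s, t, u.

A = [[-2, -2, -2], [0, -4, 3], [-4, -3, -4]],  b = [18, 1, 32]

(0, -4, -5)

Forward elimination on [A|b]:
R3 <- R3 - (2)*R1:  [  0   1   0  -4 ]
R3 <- R3 - (-1/4)*R2:  [     0      0    3/4  -15/4 ]
Row echelon form:
[ -2  -2   -2  |     18 ]
[  0  -4    3  |      1 ]
[  0   0  3/4  |  -15/4 ]
Back-substitution:
u = (-15/4) / (3/4) = -5
t = (1 - (3)*(-5)) / -4 = -4
s = (18 - (-2)*(-4) - (-2)*(-5)) / -2 = 0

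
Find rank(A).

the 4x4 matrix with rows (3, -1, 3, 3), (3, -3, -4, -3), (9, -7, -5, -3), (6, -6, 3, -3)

Row reduction:
R2 <- R2 - (1)*R1:  [  0  -2  -7  -6 ]
R3 <- R3 - (3)*R1:  [   0   -4  -14  -12 ]
R4 <- R4 - (2)*R1:  [  0  -4  -3  -9 ]
R3 <- R3 - (2)*R2:  [ 0  0  0  0 ]
R4 <- R4 - (2)*R2:  [  0   0  11   3 ]
R3 <-> R4   (pivot in column 3 was zero)
[ 3  -1   3   3 ]
[ 0  -2  -7  -6 ]
[ 0   0  11   3 ]
[ 0   0   0   0 ]
Row echelon form:
[ 3  -1   3   3 ]
[ 0  -2  -7  -6 ]
[ 0   0  11   3 ]
[ 0   0   0   0 ]
Nonzero rows / pivot columns: 3

rank(A) = 3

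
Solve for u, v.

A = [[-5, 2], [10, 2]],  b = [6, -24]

Forward elimination on [A|b]:
R2 <- R2 - (-2)*R1:  [   0    6  -12 ]
Row echelon form:
[ -5  2  |    6 ]
[  0  6  |  -12 ]
Back-substitution:
v = (-12) / 6 = -2
u = (6 - (2)*(-2)) / -5 = -2

(-2, -2)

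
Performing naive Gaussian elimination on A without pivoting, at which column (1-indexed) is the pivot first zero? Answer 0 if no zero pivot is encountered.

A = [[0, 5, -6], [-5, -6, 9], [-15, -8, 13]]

first zero-pivot column = 1

Naive forward elimination:
Pivot entry (1,1) is zero but row 2 has -5 in column 1 -> naive elimination stops; a row interchange (e.g. R1 <-> R2) would be required here.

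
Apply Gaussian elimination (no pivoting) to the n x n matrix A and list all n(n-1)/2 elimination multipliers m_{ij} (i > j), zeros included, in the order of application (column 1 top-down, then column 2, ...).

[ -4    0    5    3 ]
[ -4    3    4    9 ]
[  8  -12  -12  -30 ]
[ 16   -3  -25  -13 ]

Forward elimination:
R2 <- R2 - (1)*R1:  [  0   3  -1   6 ]
R3 <- R3 - (-2)*R1:  [   0  -12   -2  -24 ]
R4 <- R4 - (-4)*R1:  [  0  -3  -5  -1 ]
R3 <- R3 - (-4)*R2:  [  0   0  -6   0 ]
R4 <- R4 - (-1)*R2:  [  0   0  -6   5 ]
R4 <- R4 - (1)*R3:  [ 0  0  0  5 ]
Multipliers (in order of application): m_{21} = 1, m_{31} = -2, m_{41} = -4, m_{32} = -4, m_{42} = -1, m_{43} = 1

multipliers: 1, -2, -4, -4, -1, 1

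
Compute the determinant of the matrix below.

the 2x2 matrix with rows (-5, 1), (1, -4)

Forward elimination:
R2 <- R2 - (-1/5)*R1:  [     0  -19/5 ]
Upper-triangular form:
[ -5      1 ]
[  0  -19/5 ]
det(A) = (-1)^0 * (-5) * (-19/5) = 19  (0 row swaps -> sign +1)

det(A) = 19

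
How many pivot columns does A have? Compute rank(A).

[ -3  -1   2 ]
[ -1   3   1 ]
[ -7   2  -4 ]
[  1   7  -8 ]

rank(A) = 3

Row reduction:
R2 <- R2 - (1/3)*R1:  [    0  10/3   1/3 ]
R3 <- R3 - (7/3)*R1:  [     0   13/3  -26/3 ]
R4 <- R4 - (-1/3)*R1:  [     0   20/3  -22/3 ]
R3 <- R3 - (13/10)*R2:  [      0       0  -91/10 ]
R4 <- R4 - (2)*R2:  [  0   0  -8 ]
R4 <- R4 - (80/91)*R3:  [ 0  0  0 ]
Row echelon form:
[ -3    -1       2 ]
[  0  10/3     1/3 ]
[  0     0  -91/10 ]
[  0     0       0 ]
Nonzero rows / pivot columns: 3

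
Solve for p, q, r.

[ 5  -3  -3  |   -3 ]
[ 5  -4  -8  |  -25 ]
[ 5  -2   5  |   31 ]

Forward elimination on [A|b]:
R2 <- R2 - (1)*R1:  [   0   -1   -5  -22 ]
R3 <- R3 - (1)*R1:  [  0   1   8  34 ]
R3 <- R3 - (-1)*R2:  [  0   0   3  12 ]
Row echelon form:
[ 5  -3  -3  |   -3 ]
[ 0  -1  -5  |  -22 ]
[ 0   0   3  |   12 ]
Back-substitution:
r = (12) / 3 = 4
q = (-22 - (-5)*(4)) / -1 = 2
p = (-3 - (-3)*(2) - (-3)*(4)) / 5 = 3

(3, 2, 4)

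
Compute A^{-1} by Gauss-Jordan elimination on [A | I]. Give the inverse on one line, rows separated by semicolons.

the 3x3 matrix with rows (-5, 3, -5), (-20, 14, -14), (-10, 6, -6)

Gauss-Jordan on [A | I]:
R1 <- (1/-5)*R1:  [    1  -3/5     1  |  -1/5     0     0 ]
R2 <- R2 - (-20)*R1:  [  0   2   6  |  -4   1   0 ]
R3 <- R3 - (-10)*R1:  [  0   0   4  |  -2   0   1 ]
R2 <- (1/2)*R2:  [   0    1    3  |   -2  1/2    0 ]
R1 <- R1 - (-3/5)*R2:  [    1     0  14/5  |  -7/5  3/10     0 ]
R3 <- (1/4)*R3:  [    0     0     1  |  -1/2     0   1/4 ]
R1 <- R1 - (14/5)*R3:  [     1      0      0  |      0   3/10  -7/10 ]
R2 <- R2 - (3)*R3:  [    0     1     0  |  -1/2   1/2  -3/4 ]
Right block of [I | A^{-1}] is the inverse:
[    0  3/10  -7/10 ]
[ -1/2   1/2   -3/4 ]
[ -1/2     0    1/4 ]

inverse = [0 3/10 -7/10; -1/2 1/2 -3/4; -1/2 0 1/4]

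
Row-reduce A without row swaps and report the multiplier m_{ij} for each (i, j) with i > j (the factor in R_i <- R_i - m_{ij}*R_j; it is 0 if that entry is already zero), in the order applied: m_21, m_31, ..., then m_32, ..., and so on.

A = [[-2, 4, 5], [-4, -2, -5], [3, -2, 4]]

Forward elimination:
R2 <- R2 - (2)*R1:  [   0  -10  -15 ]
R3 <- R3 - (-3/2)*R1:  [    0     4  23/2 ]
R3 <- R3 - (-2/5)*R2:  [    0     0  11/2 ]
Multipliers (in order of application): m_{21} = 2, m_{31} = -3/2, m_{32} = -2/5

multipliers: 2, -3/2, -2/5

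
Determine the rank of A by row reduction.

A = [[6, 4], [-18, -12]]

Row reduction:
R2 <- R2 - (-3)*R1:  [ 0  0 ]
Row echelon form:
[ 6  4 ]
[ 0  0 ]
Nonzero rows / pivot columns: 1

rank(A) = 1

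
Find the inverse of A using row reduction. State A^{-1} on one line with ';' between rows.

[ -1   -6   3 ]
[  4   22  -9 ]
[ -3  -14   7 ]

inverse = [7/2 0 -3/2; -1/8 1/4 3/8; 5/4 1/2 1/4]

Gauss-Jordan on [A | I]:
R1 <- (1/-1)*R1:  [  1   6  -3  |  -1   0   0 ]
R2 <- R2 - (4)*R1:  [  0  -2   3  |   4   1   0 ]
R3 <- R3 - (-3)*R1:  [  0   4  -2  |  -3   0   1 ]
R2 <- (1/-2)*R2:  [    0     1  -3/2  |    -2  -1/2     0 ]
R1 <- R1 - (6)*R2:  [  1   0   6  |  11   3   0 ]
R3 <- R3 - (4)*R2:  [ 0  0  4  |  5  2  1 ]
R3 <- (1/4)*R3:  [   0    0    1  |  5/4  1/2  1/4 ]
R1 <- R1 - (6)*R3:  [    1     0     0  |   7/2     0  -3/2 ]
R2 <- R2 - (-3/2)*R3:  [    0     1     0  |  -1/8   1/4   3/8 ]
Right block of [I | A^{-1}] is the inverse:
[  7/2    0  -3/2 ]
[ -1/8  1/4   3/8 ]
[  5/4  1/2   1/4 ]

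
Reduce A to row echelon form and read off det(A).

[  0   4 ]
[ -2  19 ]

det(A) = 8

Forward elimination:
R1 <-> R2   (pivot in column 1 was zero)
[ -2  19 ]
[  0   4 ]
Upper-triangular form:
[ -2  19 ]
[  0   4 ]
det(A) = (-1)^1 * (-2) * (4) = 8  (1 row swap -> sign -1)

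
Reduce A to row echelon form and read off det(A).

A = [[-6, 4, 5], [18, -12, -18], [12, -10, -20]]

Forward elimination:
R2 <- R2 - (-3)*R1:  [  0   0  -3 ]
R3 <- R3 - (-2)*R1:  [   0   -2  -10 ]
R2 <-> R3   (pivot in column 2 was zero)
[ -6   4    5 ]
[  0  -2  -10 ]
[  0   0   -3 ]
Upper-triangular form:
[ -6   4    5 ]
[  0  -2  -10 ]
[  0   0   -3 ]
det(A) = (-1)^1 * (-6) * (-2) * (-3) = 36  (1 row swap -> sign -1)

det(A) = 36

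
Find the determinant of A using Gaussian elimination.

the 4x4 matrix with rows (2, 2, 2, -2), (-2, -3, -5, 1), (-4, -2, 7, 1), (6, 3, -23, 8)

det(A) = 30

Forward elimination:
R2 <- R2 - (-1)*R1:  [  0  -1  -3  -1 ]
R3 <- R3 - (-2)*R1:  [  0   2  11  -3 ]
R4 <- R4 - (3)*R1:  [   0   -3  -29   14 ]
R3 <- R3 - (-2)*R2:  [  0   0   5  -5 ]
R4 <- R4 - (3)*R2:  [   0    0  -20   17 ]
R4 <- R4 - (-4)*R3:  [  0   0   0  -3 ]
Upper-triangular form:
[ 2   2   2  -2 ]
[ 0  -1  -3  -1 ]
[ 0   0   5  -5 ]
[ 0   0   0  -3 ]
det(A) = (-1)^0 * (2) * (-1) * (5) * (-3) = 30  (0 row swaps -> sign +1)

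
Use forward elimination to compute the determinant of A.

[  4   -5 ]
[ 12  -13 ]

Forward elimination:
R2 <- R2 - (3)*R1:  [ 0  2 ]
Upper-triangular form:
[ 4  -5 ]
[ 0   2 ]
det(A) = (-1)^0 * (4) * (2) = 8  (0 row swaps -> sign +1)

det(A) = 8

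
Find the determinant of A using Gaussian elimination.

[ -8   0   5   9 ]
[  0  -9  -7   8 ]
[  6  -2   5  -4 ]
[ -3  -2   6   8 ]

det(A) = 1715

Forward elimination:
R3 <- R3 - (-3/4)*R1:  [    0    -2  35/4  11/4 ]
R4 <- R4 - (3/8)*R1:  [    0    -2  33/8  37/8 ]
R3 <- R3 - (2/9)*R2:  [      0       0  371/36   35/36 ]
R4 <- R4 - (2/9)*R2:  [      0       0  409/72  205/72 ]
R4 <- R4 - (409/742)*R3:  [       0        0        0  245/106 ]
Upper-triangular form:
[ -8   0       5        9 ]
[  0  -9      -7        8 ]
[  0   0  371/36    35/36 ]
[  0   0       0  245/106 ]
det(A) = (-1)^0 * (-8) * (-9) * (371/36) * (245/106) = 1715  (0 row swaps -> sign +1)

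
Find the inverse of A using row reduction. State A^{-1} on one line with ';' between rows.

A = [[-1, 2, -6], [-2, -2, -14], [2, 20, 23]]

inverse = [13 -83/9 -20/9; 1 -11/18 -1/9; -2 4/3 1/3]

Gauss-Jordan on [A | I]:
R1 <- (1/-1)*R1:  [  1  -2   6  |  -1   0   0 ]
R2 <- R2 - (-2)*R1:  [  0  -6  -2  |  -2   1   0 ]
R3 <- R3 - (2)*R1:  [  0  24  11  |   2   0   1 ]
R2 <- (1/-6)*R2:  [    0     1   1/3  |   1/3  -1/6     0 ]
R1 <- R1 - (-2)*R2:  [    1     0  20/3  |  -1/3  -1/3     0 ]
R3 <- R3 - (24)*R2:  [  0   0   3  |  -6   4   1 ]
R3 <- (1/3)*R3:  [   0    0    1  |   -2  4/3  1/3 ]
R1 <- R1 - (20/3)*R3:  [     1      0      0  |     13  -83/9  -20/9 ]
R2 <- R2 - (1/3)*R3:  [      0       1       0  |       1  -11/18    -1/9 ]
Right block of [I | A^{-1}] is the inverse:
[ 13   -83/9  -20/9 ]
[  1  -11/18   -1/9 ]
[ -2     4/3    1/3 ]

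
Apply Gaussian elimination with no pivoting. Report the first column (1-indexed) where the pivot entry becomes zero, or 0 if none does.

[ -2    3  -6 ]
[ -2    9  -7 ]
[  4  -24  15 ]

first zero-pivot column = 3

Naive forward elimination:
R2 <- R2 - (1)*R1:  [  0   6  -1 ]
R3 <- R3 - (-2)*R1:  [   0  -18    3 ]
R3 <- R3 - (-3)*R2:  [ 0  0  0 ]
Matrix at this point:
[ -2  3  -6 ]
[  0  6  -1 ]
[  0  0   0 ]
Pivot entry (3,3) in the last row is zero and there are no rows below to swap with -> zero pivot in column 3 (A is singular).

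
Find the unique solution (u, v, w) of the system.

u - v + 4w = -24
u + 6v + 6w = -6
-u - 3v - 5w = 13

Forward elimination on [A|b]:
R2 <- R2 - (1)*R1:  [  0   7   2  18 ]
R3 <- R3 - (-1)*R1:  [   0   -4   -1  -11 ]
R3 <- R3 - (-4/7)*R2:  [    0     0   1/7  -5/7 ]
Row echelon form:
[ 1  -1    4  |   -24 ]
[ 0   7    2  |    18 ]
[ 0   0  1/7  |  -5/7 ]
Back-substitution:
w = (-5/7) / (1/7) = -5
v = (18 - (2)*(-5)) / 7 = 4
u = (-24 - (-1)*(4) - (4)*(-5)) / 1 = 0

(0, 4, -5)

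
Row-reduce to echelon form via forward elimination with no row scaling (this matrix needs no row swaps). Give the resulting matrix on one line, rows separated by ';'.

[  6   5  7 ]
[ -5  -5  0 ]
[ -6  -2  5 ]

REF = [6 5 7; 0 -5/6 35/6; 0 0 33]

Forward elimination:
R2 <- R2 - (-5/6)*R1:  [    0  -5/6  35/6 ]
R3 <- R3 - (-1)*R1:  [  0   3  12 ]
R3 <- R3 - (-18/5)*R2:  [  0   0  33 ]
Row echelon form:
[ 6     5     7 ]
[ 0  -5/6  35/6 ]
[ 0     0    33 ]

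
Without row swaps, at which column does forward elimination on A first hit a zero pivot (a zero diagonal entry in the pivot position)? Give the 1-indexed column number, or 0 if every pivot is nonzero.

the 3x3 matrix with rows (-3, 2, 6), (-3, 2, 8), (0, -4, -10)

Naive forward elimination:
R2 <- R2 - (1)*R1:  [ 0  0  2 ]
Matrix at this point:
[ -3   2    6 ]
[  0   0    2 ]
[  0  -4  -10 ]
Pivot entry (2,2) is zero but row 3 has -4 in column 2 -> naive elimination stops; a row interchange (e.g. R2 <-> R3) would be required here.

first zero-pivot column = 2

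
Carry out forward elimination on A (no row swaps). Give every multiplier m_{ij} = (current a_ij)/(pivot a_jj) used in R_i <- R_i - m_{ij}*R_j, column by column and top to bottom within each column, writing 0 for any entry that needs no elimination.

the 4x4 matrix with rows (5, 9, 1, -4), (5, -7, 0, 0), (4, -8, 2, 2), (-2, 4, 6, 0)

multipliers: 1, 4/5, -2/5, 19/20, -19/40, 237/86

Forward elimination:
R2 <- R2 - (1)*R1:  [   0  -16   -1    4 ]
R3 <- R3 - (4/5)*R1:  [     0  -76/5    6/5   26/5 ]
R4 <- R4 - (-2/5)*R1:  [    0  38/5  32/5  -8/5 ]
R3 <- R3 - (19/20)*R2:  [     0      0  43/20    7/5 ]
R4 <- R4 - (-19/40)*R2:  [      0       0  237/40    3/10 ]
R4 <- R4 - (237/86)*R3:  [       0        0        0  -153/43 ]
Multipliers (in order of application): m_{21} = 1, m_{31} = 4/5, m_{41} = -2/5, m_{32} = 19/20, m_{42} = -19/40, m_{43} = 237/86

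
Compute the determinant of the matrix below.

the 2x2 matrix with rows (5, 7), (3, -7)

det(A) = -56

Forward elimination:
R2 <- R2 - (3/5)*R1:  [     0  -56/5 ]
Upper-triangular form:
[ 5      7 ]
[ 0  -56/5 ]
det(A) = (-1)^0 * (5) * (-56/5) = -56  (0 row swaps -> sign +1)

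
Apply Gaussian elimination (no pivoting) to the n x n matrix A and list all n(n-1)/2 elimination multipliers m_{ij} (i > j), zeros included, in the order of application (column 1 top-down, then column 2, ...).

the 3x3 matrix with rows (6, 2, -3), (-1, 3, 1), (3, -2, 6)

multipliers: -1/6, 1/2, -9/10

Forward elimination:
R2 <- R2 - (-1/6)*R1:  [    0  10/3   1/2 ]
R3 <- R3 - (1/2)*R1:  [    0    -3  15/2 ]
R3 <- R3 - (-9/10)*R2:  [      0       0  159/20 ]
Multipliers (in order of application): m_{21} = -1/6, m_{31} = 1/2, m_{32} = -9/10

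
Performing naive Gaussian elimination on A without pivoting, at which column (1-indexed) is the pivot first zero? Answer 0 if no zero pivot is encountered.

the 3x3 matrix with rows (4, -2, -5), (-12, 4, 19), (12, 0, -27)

first zero-pivot column = 3

Naive forward elimination:
R2 <- R2 - (-3)*R1:  [  0  -2   4 ]
R3 <- R3 - (3)*R1:  [   0    6  -12 ]
R3 <- R3 - (-3)*R2:  [ 0  0  0 ]
Matrix at this point:
[ 4  -2  -5 ]
[ 0  -2   4 ]
[ 0   0   0 ]
Pivot entry (3,3) in the last row is zero and there are no rows below to swap with -> zero pivot in column 3 (A is singular).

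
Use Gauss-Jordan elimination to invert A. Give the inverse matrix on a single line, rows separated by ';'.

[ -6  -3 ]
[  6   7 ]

inverse = [-7/24 -1/8; 1/4 1/4]

Gauss-Jordan on [A | I]:
R1 <- (1/-6)*R1:  [    1   1/2  |  -1/6     0 ]
R2 <- R2 - (6)*R1:  [ 0  4  |  1  1 ]
R2 <- (1/4)*R2:  [   0    1  |  1/4  1/4 ]
R1 <- R1 - (1/2)*R2:  [     1      0  |  -7/24   -1/8 ]
Right block of [I | A^{-1}] is the inverse:
[ -7/24  -1/8 ]
[   1/4   1/4 ]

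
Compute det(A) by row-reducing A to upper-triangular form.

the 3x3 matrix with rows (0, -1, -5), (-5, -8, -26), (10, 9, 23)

det(A) = -30

Forward elimination:
R1 <-> R2   (pivot in column 1 was zero)
[ -5  -8  -26 ]
[  0  -1   -5 ]
[ 10   9   23 ]
R3 <- R3 - (-2)*R1:  [   0   -7  -29 ]
R3 <- R3 - (7)*R2:  [ 0  0  6 ]
Upper-triangular form:
[ -5  -8  -26 ]
[  0  -1   -5 ]
[  0   0    6 ]
det(A) = (-1)^1 * (-5) * (-1) * (6) = -30  (1 row swap -> sign -1)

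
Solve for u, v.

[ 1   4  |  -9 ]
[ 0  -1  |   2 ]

(-1, -2)

Forward elimination on [A|b]:
Row echelon form:
[ 1   4  |  -9 ]
[ 0  -1  |   2 ]
Back-substitution:
v = (2) / -1 = -2
u = (-9 - (4)*(-2)) / 1 = -1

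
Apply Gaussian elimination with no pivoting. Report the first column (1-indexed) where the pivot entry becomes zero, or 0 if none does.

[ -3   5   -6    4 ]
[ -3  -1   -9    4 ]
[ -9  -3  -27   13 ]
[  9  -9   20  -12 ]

first zero-pivot column = 3

Naive forward elimination:
R2 <- R2 - (1)*R1:  [  0  -6  -3   0 ]
R3 <- R3 - (3)*R1:  [   0  -18   -9    1 ]
R4 <- R4 - (-3)*R1:  [ 0  6  2  0 ]
R3 <- R3 - (3)*R2:  [ 0  0  0  1 ]
R4 <- R4 - (-1)*R2:  [  0   0  -1   0 ]
Matrix at this point:
[ -3   5  -6  4 ]
[  0  -6  -3  0 ]
[  0   0   0  1 ]
[  0   0  -1  0 ]
Pivot entry (3,3) is zero but row 4 has -1 in column 3 -> naive elimination stops; a row interchange (e.g. R3 <-> R4) would be required here.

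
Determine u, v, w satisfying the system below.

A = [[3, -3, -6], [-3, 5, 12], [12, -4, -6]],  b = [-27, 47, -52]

(-3, -2, 4)

Forward elimination on [A|b]:
R2 <- R2 - (-1)*R1:  [  0   2   6  20 ]
R3 <- R3 - (4)*R1:  [  0   8  18  56 ]
R3 <- R3 - (4)*R2:  [   0    0   -6  -24 ]
Row echelon form:
[ 3  -3  -6  |  -27 ]
[ 0   2   6  |   20 ]
[ 0   0  -6  |  -24 ]
Back-substitution:
w = (-24) / -6 = 4
v = (20 - (6)*(4)) / 2 = -2
u = (-27 - (-3)*(-2) - (-6)*(4)) / 3 = -3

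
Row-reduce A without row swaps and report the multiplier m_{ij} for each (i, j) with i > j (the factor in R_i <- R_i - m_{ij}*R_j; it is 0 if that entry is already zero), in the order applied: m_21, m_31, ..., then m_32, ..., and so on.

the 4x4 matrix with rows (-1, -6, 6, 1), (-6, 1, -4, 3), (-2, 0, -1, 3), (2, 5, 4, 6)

multipliers: 6, 2, -2, 12/37, -7/37, -312

Forward elimination:
R2 <- R2 - (6)*R1:  [   0   37  -40   -3 ]
R3 <- R3 - (2)*R1:  [   0   12  -13    1 ]
R4 <- R4 - (-2)*R1:  [  0  -7  16   8 ]
R3 <- R3 - (12/37)*R2:  [     0      0  -1/37  73/37 ]
R4 <- R4 - (-7/37)*R2:  [      0       0  312/37  275/37 ]
R4 <- R4 - (-312)*R3:  [   0    0    0  623 ]
Multipliers (in order of application): m_{21} = 6, m_{31} = 2, m_{41} = -2, m_{32} = 12/37, m_{42} = -7/37, m_{43} = -312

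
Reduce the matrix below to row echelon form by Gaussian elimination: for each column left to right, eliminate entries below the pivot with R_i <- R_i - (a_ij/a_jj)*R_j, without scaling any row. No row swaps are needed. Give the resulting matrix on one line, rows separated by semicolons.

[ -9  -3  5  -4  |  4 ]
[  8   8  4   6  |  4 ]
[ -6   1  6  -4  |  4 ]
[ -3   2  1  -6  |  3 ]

Forward elimination:
R2 <- R2 - (-8/9)*R1:  [    0  16/3  76/9  22/9  68/9 ]
R3 <- R3 - (2/3)*R1:  [    0     3   8/3  -4/3   4/3 ]
R4 <- R4 - (1/3)*R1:  [     0      3   -2/3  -14/3    5/3 ]
R3 <- R3 - (9/16)*R2:  [      0       0  -25/12  -65/24  -35/12 ]
R4 <- R4 - (9/16)*R2:  [       0        0   -65/12  -145/24   -31/12 ]
R4 <- R4 - (13/5)*R3:  [ 0  0  0  1  5 ]
Row echelon form:
[ -9    -3       5      -4  |       4 ]
[  0  16/3    76/9    22/9  |    68/9 ]
[  0     0  -25/12  -65/24  |  -35/12 ]
[  0     0       0       1  |       5 ]

REF = [-9 -3 5 -4 4; 0 16/3 76/9 22/9 68/9; 0 0 -25/12 -65/24 -35/12; 0 0 0 1 5]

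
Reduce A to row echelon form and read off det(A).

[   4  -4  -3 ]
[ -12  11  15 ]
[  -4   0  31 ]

det(A) = -16

Forward elimination:
R2 <- R2 - (-3)*R1:  [  0  -1   6 ]
R3 <- R3 - (-1)*R1:  [  0  -4  28 ]
R3 <- R3 - (4)*R2:  [ 0  0  4 ]
Upper-triangular form:
[ 4  -4  -3 ]
[ 0  -1   6 ]
[ 0   0   4 ]
det(A) = (-1)^0 * (4) * (-1) * (4) = -16  (0 row swaps -> sign +1)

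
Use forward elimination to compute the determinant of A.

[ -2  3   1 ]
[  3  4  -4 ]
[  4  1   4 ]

Forward elimination:
R2 <- R2 - (-3/2)*R1:  [    0  17/2  -5/2 ]
R3 <- R3 - (-2)*R1:  [ 0  7  6 ]
R3 <- R3 - (14/17)*R2:  [      0       0  137/17 ]
Upper-triangular form:
[ -2     3       1 ]
[  0  17/2    -5/2 ]
[  0     0  137/17 ]
det(A) = (-1)^0 * (-2) * (17/2) * (137/17) = -137  (0 row swaps -> sign +1)

det(A) = -137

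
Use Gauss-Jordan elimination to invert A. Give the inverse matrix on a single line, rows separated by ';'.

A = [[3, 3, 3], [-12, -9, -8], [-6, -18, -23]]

Gauss-Jordan on [A | I]:
R1 <- (1/3)*R1:  [   1    1    1  |  1/3    0    0 ]
R2 <- R2 - (-12)*R1:  [ 0  3  4  |  4  1  0 ]
R3 <- R3 - (-6)*R1:  [   0  -12  -17  |    2    0    1 ]
R2 <- (1/3)*R2:  [   0    1  4/3  |  4/3  1/3    0 ]
R1 <- R1 - (1)*R2:  [    1     0  -1/3  |    -1  -1/3     0 ]
R3 <- R3 - (-12)*R2:  [  0   0  -1  |  18   4   1 ]
R3 <- (1/-1)*R3:  [   0    0    1  |  -18   -4   -1 ]
R1 <- R1 - (-1/3)*R3:  [    1     0     0  |    -7  -5/3  -1/3 ]
R2 <- R2 - (4/3)*R3:  [    0     1     0  |  76/3  17/3   4/3 ]
Right block of [I | A^{-1}] is the inverse:
[   -7  -5/3  -1/3 ]
[ 76/3  17/3   4/3 ]
[  -18    -4    -1 ]

inverse = [-7 -5/3 -1/3; 76/3 17/3 4/3; -18 -4 -1]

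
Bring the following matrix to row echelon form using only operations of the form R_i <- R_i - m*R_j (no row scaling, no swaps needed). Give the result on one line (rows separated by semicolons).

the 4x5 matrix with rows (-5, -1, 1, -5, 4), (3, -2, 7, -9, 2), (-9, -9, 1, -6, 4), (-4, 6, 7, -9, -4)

REF = [-5 -1 1 -5 4; 0 -13/5 38/5 -12 22/5; 0 0 -284/13 471/13 -200/13; 0 0 0 1949/284 -998/71]

Forward elimination:
R2 <- R2 - (-3/5)*R1:  [     0  -13/5   38/5    -12   22/5 ]
R3 <- R3 - (9/5)*R1:  [     0  -36/5   -4/5      3  -16/5 ]
R4 <- R4 - (4/5)*R1:  [     0   34/5   31/5     -5  -36/5 ]
R3 <- R3 - (36/13)*R2:  [       0        0  -284/13   471/13  -200/13 ]
R4 <- R4 - (-34/13)*R2:  [       0        0   339/13  -473/13    56/13 ]
R4 <- R4 - (-339/284)*R3:  [        0         0         0  1949/284   -998/71 ]
Row echelon form:
[ -5     -1        1        -5        4 ]
[  0  -13/5     38/5       -12     22/5 ]
[  0      0  -284/13    471/13  -200/13 ]
[  0      0        0  1949/284  -998/71 ]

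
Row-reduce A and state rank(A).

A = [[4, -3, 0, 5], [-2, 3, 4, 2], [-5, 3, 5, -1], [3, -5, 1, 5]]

Row reduction:
R2 <- R2 - (-1/2)*R1:  [   0  3/2    4  9/2 ]
R3 <- R3 - (-5/4)*R1:  [    0  -3/4     5  21/4 ]
R4 <- R4 - (3/4)*R1:  [     0  -11/4      1    5/4 ]
R3 <- R3 - (-1/2)*R2:  [    0     0     7  15/2 ]
R4 <- R4 - (-11/6)*R2:  [    0     0  25/3  19/2 ]
R4 <- R4 - (25/21)*R3:  [   0    0    0  4/7 ]
Row echelon form:
[ 4   -3  0     5 ]
[ 0  3/2  4   9/2 ]
[ 0    0  7  15/2 ]
[ 0    0  0   4/7 ]
Nonzero rows / pivot columns: 4

rank(A) = 4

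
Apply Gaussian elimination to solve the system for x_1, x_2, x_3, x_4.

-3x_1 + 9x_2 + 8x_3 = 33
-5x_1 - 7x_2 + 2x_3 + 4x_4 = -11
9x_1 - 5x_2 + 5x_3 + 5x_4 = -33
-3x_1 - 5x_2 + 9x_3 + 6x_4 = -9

Forward elimination on [A|b]:
R2 <- R2 - (5/3)*R1:  [     0    -22  -34/3      4    -66 ]
R3 <- R3 - (-3)*R1:  [  0  22  29   5  66 ]
R4 <- R4 - (1)*R1:  [   0  -14    1    6  -42 ]
R3 <- R3 - (-1)*R2:  [    0     0  53/3     9     0 ]
R4 <- R4 - (7/11)*R2:  [      0       0  271/33   38/11       0 ]
R4 <- R4 - (271/583)*R3:  [        0         0         0  -425/583         0 ]
Row echelon form:
[ -3    9      8         0  |   33 ]
[  0  -22  -34/3         4  |  -66 ]
[  0    0   53/3         9  |    0 ]
[  0    0      0  -425/583  |    0 ]
Back-substitution:
x_4 = (0) / (-425/583) = 0
x_3 = (0 - (9)*(0)) / (53/3) = 0
x_2 = (-66 - (-34/3)*(0) - (4)*(0)) / -22 = 3
x_1 = (33 - (9)*(3) - (8)*(0)) / -3 = -2

(-2, 3, 0, 0)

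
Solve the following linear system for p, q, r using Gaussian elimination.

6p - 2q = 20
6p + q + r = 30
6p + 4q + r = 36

Forward elimination on [A|b]:
R2 <- R2 - (1)*R1:  [  0   3   1  10 ]
R3 <- R3 - (1)*R1:  [  0   6   1  16 ]
R3 <- R3 - (2)*R2:  [  0   0  -1  -4 ]
Row echelon form:
[ 6  -2   0  |  20 ]
[ 0   3   1  |  10 ]
[ 0   0  -1  |  -4 ]
Back-substitution:
r = (-4) / -1 = 4
q = (10 - (1)*(4)) / 3 = 2
p = (20 - (-2)*(2)) / 6 = 4

(4, 2, 4)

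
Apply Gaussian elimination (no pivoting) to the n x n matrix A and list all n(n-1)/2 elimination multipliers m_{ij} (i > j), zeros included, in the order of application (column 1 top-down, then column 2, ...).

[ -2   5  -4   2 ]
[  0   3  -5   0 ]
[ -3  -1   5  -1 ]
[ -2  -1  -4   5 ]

multipliers: 0, 3/2, 1, -17/6, -2, 60/19

Forward elimination:
R2: entry in column 1 is already 0 -> m_{21} = 0 (no row operation needed)
R3 <- R3 - (3/2)*R1:  [     0  -17/2     11     -4 ]
R4 <- R4 - (1)*R1:  [  0  -6   0   3 ]
R3 <- R3 - (-17/6)*R2:  [     0      0  -19/6     -4 ]
R4 <- R4 - (-2)*R2:  [   0    0  -10    3 ]
R4 <- R4 - (60/19)*R3:  [      0       0       0  297/19 ]
Multipliers (in order of application): m_{21} = 0, m_{31} = 3/2, m_{41} = 1, m_{32} = -17/6, m_{42} = -2, m_{43} = 60/19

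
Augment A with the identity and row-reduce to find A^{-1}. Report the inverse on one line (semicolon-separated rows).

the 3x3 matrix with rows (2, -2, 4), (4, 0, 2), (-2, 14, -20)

inverse = [-7/4 1 -1/4; 19/4 -2 3/4; 7/2 -3/2 1/2]

Gauss-Jordan on [A | I]:
R1 <- (1/2)*R1:  [   1   -1    2  |  1/2    0    0 ]
R2 <- R2 - (4)*R1:  [  0   4  -6  |  -2   1   0 ]
R3 <- R3 - (-2)*R1:  [   0   12  -16  |    1    0    1 ]
R2 <- (1/4)*R2:  [    0     1  -3/2  |  -1/2   1/4     0 ]
R1 <- R1 - (-1)*R2:  [   1    0  1/2  |    0  1/4    0 ]
R3 <- R3 - (12)*R2:  [  0   0   2  |   7  -3   1 ]
R3 <- (1/2)*R3:  [    0     0     1  |   7/2  -3/2   1/2 ]
R1 <- R1 - (1/2)*R3:  [    1     0     0  |  -7/4     1  -1/4 ]
R2 <- R2 - (-3/2)*R3:  [    0     1     0  |  19/4    -2   3/4 ]
Right block of [I | A^{-1}] is the inverse:
[ -7/4     1  -1/4 ]
[ 19/4    -2   3/4 ]
[  7/2  -3/2   1/2 ]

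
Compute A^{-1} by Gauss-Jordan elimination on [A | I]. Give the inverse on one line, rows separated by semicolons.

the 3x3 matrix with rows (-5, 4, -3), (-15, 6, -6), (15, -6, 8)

inverse = [1/5 -7/30 -1/10; 1/2 1/12 1/4; 0 1/2 1/2]

Gauss-Jordan on [A | I]:
R1 <- (1/-5)*R1:  [    1  -4/5   3/5  |  -1/5     0     0 ]
R2 <- R2 - (-15)*R1:  [  0  -6   3  |  -3   1   0 ]
R3 <- R3 - (15)*R1:  [  0   6  -1  |   3   0   1 ]
R2 <- (1/-6)*R2:  [    0     1  -1/2  |   1/2  -1/6     0 ]
R1 <- R1 - (-4/5)*R2:  [     1      0    1/5  |    1/5  -2/15      0 ]
R3 <- R3 - (6)*R2:  [ 0  0  2  |  0  1  1 ]
R3 <- (1/2)*R3:  [   0    0    1  |    0  1/2  1/2 ]
R1 <- R1 - (1/5)*R3:  [     1      0      0  |    1/5  -7/30  -1/10 ]
R2 <- R2 - (-1/2)*R3:  [    0     1     0  |   1/2  1/12   1/4 ]
Right block of [I | A^{-1}] is the inverse:
[ 1/5  -7/30  -1/10 ]
[ 1/2   1/12    1/4 ]
[   0    1/2    1/2 ]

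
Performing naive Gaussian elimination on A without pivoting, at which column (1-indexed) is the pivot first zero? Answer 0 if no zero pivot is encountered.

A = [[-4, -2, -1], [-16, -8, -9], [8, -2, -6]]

first zero-pivot column = 2

Naive forward elimination:
R2 <- R2 - (4)*R1:  [  0   0  -5 ]
R3 <- R3 - (-2)*R1:  [  0  -6  -8 ]
Matrix at this point:
[ -4  -2  -1 ]
[  0   0  -5 ]
[  0  -6  -8 ]
Pivot entry (2,2) is zero but row 3 has -6 in column 2 -> naive elimination stops; a row interchange (e.g. R2 <-> R3) would be required here.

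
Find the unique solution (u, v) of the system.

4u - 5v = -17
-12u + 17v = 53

Forward elimination on [A|b]:
R2 <- R2 - (-3)*R1:  [ 0  2  2 ]
Row echelon form:
[ 4  -5  |  -17 ]
[ 0   2  |    2 ]
Back-substitution:
v = (2) / 2 = 1
u = (-17 - (-5)*(1)) / 4 = -3

(-3, 1)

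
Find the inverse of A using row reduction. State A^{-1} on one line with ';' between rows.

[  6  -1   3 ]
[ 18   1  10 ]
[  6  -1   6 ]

inverse = [2/9 1/24 -13/72; -2/3 1/4 -1/12; -1/3 0 1/3]

Gauss-Jordan on [A | I]:
R1 <- (1/6)*R1:  [    1  -1/6   1/2  |   1/6     0     0 ]
R2 <- R2 - (18)*R1:  [  0   4   1  |  -3   1   0 ]
R3 <- R3 - (6)*R1:  [  0   0   3  |  -1   0   1 ]
R2 <- (1/4)*R2:  [    0     1   1/4  |  -3/4   1/4     0 ]
R1 <- R1 - (-1/6)*R2:  [     1      0  13/24  |   1/24   1/24      0 ]
R3 <- (1/3)*R3:  [    0     0     1  |  -1/3     0   1/3 ]
R1 <- R1 - (13/24)*R3:  [      1       0       0  |     2/9    1/24  -13/72 ]
R2 <- R2 - (1/4)*R3:  [     0      1      0  |   -2/3    1/4  -1/12 ]
Right block of [I | A^{-1}] is the inverse:
[  2/9  1/24  -13/72 ]
[ -2/3   1/4   -1/12 ]
[ -1/3     0     1/3 ]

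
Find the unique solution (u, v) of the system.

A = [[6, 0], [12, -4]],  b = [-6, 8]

(-1, -5)

Forward elimination on [A|b]:
R2 <- R2 - (2)*R1:  [  0  -4  20 ]
Row echelon form:
[ 6   0  |  -6 ]
[ 0  -4  |  20 ]
Back-substitution:
v = (20) / -4 = -5
u = (-6) / 6 = -1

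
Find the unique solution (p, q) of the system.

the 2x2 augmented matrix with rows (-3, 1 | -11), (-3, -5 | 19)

Forward elimination on [A|b]:
R2 <- R2 - (1)*R1:  [  0  -6  30 ]
Row echelon form:
[ -3   1  |  -11 ]
[  0  -6  |   30 ]
Back-substitution:
q = (30) / -6 = -5
p = (-11 - (1)*(-5)) / -3 = 2

(2, -5)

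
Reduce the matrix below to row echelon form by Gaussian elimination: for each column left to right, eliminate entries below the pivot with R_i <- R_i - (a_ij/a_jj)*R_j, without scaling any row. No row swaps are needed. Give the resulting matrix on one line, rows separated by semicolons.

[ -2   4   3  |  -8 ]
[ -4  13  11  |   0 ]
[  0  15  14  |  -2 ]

Forward elimination:
R2 <- R2 - (2)*R1:  [  0   5   5  16 ]
R3 <- R3 - (3)*R2:  [   0    0   -1  -50 ]
Row echelon form:
[ -2  4   3  |   -8 ]
[  0  5   5  |   16 ]
[  0  0  -1  |  -50 ]

REF = [-2 4 3 -8; 0 5 5 16; 0 0 -1 -50]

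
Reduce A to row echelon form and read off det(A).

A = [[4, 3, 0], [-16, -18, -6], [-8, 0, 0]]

det(A) = 144

Forward elimination:
R2 <- R2 - (-4)*R1:  [  0  -6  -6 ]
R3 <- R3 - (-2)*R1:  [ 0  6  0 ]
R3 <- R3 - (-1)*R2:  [  0   0  -6 ]
Upper-triangular form:
[ 4   3   0 ]
[ 0  -6  -6 ]
[ 0   0  -6 ]
det(A) = (-1)^0 * (4) * (-6) * (-6) = 144  (0 row swaps -> sign +1)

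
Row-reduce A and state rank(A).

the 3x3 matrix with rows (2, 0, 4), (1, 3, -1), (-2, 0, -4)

Row reduction:
R2 <- R2 - (1/2)*R1:  [  0   3  -3 ]
R3 <- R3 - (-1)*R1:  [ 0  0  0 ]
Row echelon form:
[ 2  0   4 ]
[ 0  3  -3 ]
[ 0  0   0 ]
Nonzero rows / pivot columns: 2

rank(A) = 2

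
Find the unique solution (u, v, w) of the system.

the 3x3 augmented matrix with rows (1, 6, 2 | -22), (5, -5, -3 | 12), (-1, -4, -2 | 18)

(-2, -2, -4)

Forward elimination on [A|b]:
R2 <- R2 - (5)*R1:  [   0  -35  -13  122 ]
R3 <- R3 - (-1)*R1:  [  0   2   0  -4 ]
R3 <- R3 - (-2/35)*R2:  [      0       0  -26/35  104/35 ]
Row echelon form:
[ 1    6       2  |     -22 ]
[ 0  -35     -13  |     122 ]
[ 0    0  -26/35  |  104/35 ]
Back-substitution:
w = (104/35) / (-26/35) = -4
v = (122 - (-13)*(-4)) / -35 = -2
u = (-22 - (6)*(-2) - (2)*(-4)) / 1 = -2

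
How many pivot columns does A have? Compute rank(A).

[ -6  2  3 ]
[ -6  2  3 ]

Row reduction:
R2 <- R2 - (1)*R1:  [ 0  0  0 ]
Row echelon form:
[ -6  2  3 ]
[  0  0  0 ]
Nonzero rows / pivot columns: 1

rank(A) = 1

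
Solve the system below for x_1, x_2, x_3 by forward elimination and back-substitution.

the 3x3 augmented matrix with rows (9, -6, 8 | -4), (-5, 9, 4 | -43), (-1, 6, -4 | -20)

(-2, -5, -2)

Forward elimination on [A|b]:
R2 <- R2 - (-5/9)*R1:  [      0    17/3    76/9  -407/9 ]
R3 <- R3 - (-1/9)*R1:  [      0    16/3   -28/9  -184/9 ]
R3 <- R3 - (16/17)*R2:  [       0        0  -188/17   376/17 ]
Row echelon form:
[ 9    -6        8  |      -4 ]
[ 0  17/3     76/9  |  -407/9 ]
[ 0     0  -188/17  |  376/17 ]
Back-substitution:
x_3 = (376/17) / (-188/17) = -2
x_2 = (-407/9 - (76/9)*(-2)) / (17/3) = -5
x_1 = (-4 - (-6)*(-5) - (8)*(-2)) / 9 = -2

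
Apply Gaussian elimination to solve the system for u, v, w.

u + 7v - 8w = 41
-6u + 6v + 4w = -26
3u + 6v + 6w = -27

(1, 0, -5)

Forward elimination on [A|b]:
R2 <- R2 - (-6)*R1:  [   0   48  -44  220 ]
R3 <- R3 - (3)*R1:  [    0   -15    30  -150 ]
R3 <- R3 - (-5/16)*R2:  [      0       0    65/4  -325/4 ]
Row echelon form:
[ 1   7    -8  |      41 ]
[ 0  48   -44  |     220 ]
[ 0   0  65/4  |  -325/4 ]
Back-substitution:
w = (-325/4) / (65/4) = -5
v = (220 - (-44)*(-5)) / 48 = 0
u = (41 - (7)*(0) - (-8)*(-5)) / 1 = 1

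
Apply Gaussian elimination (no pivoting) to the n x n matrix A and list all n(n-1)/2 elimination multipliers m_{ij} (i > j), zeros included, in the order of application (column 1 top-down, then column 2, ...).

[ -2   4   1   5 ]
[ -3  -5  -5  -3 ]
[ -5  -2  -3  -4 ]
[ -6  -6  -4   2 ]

Forward elimination:
R2 <- R2 - (3/2)*R1:  [     0    -11  -13/2  -21/2 ]
R3 <- R3 - (5/2)*R1:  [     0    -12  -11/2  -33/2 ]
R4 <- R4 - (3)*R1:  [   0  -18   -7  -13 ]
R3 <- R3 - (12/11)*R2:  [       0        0    35/22  -111/22 ]
R4 <- R4 - (18/11)*R2:  [     0      0  40/11  46/11 ]
R4 <- R4 - (16/7)*R3:  [     0      0      0  110/7 ]
Multipliers (in order of application): m_{21} = 3/2, m_{31} = 5/2, m_{41} = 3, m_{32} = 12/11, m_{42} = 18/11, m_{43} = 16/7

multipliers: 3/2, 5/2, 3, 12/11, 18/11, 16/7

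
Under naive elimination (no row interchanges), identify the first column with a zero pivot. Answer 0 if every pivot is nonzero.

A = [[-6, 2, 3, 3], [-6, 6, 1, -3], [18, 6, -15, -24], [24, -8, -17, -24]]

Naive forward elimination:
R2 <- R2 - (1)*R1:  [  0   4  -2  -6 ]
R3 <- R3 - (-3)*R1:  [   0   12   -6  -15 ]
R4 <- R4 - (-4)*R1:  [   0    0   -5  -12 ]
R3 <- R3 - (3)*R2:  [ 0  0  0  3 ]
Matrix at this point:
[ -6  2   3    3 ]
[  0  4  -2   -6 ]
[  0  0   0    3 ]
[  0  0  -5  -12 ]
Pivot entry (3,3) is zero but row 4 has -5 in column 3 -> naive elimination stops; a row interchange (e.g. R3 <-> R4) would be required here.

first zero-pivot column = 3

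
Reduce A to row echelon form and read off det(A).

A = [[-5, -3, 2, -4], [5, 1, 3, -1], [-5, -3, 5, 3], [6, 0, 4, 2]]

Forward elimination:
R2 <- R2 - (-1)*R1:  [  0  -2   5  -5 ]
R3 <- R3 - (1)*R1:  [ 0  0  3  7 ]
R4 <- R4 - (-6/5)*R1:  [     0  -18/5   32/5  -14/5 ]
R4 <- R4 - (9/5)*R2:  [     0      0  -13/5   31/5 ]
R4 <- R4 - (-13/15)*R3:  [      0       0       0  184/15 ]
Upper-triangular form:
[ -5  -3  2      -4 ]
[  0  -2  5      -5 ]
[  0   0  3       7 ]
[  0   0  0  184/15 ]
det(A) = (-1)^0 * (-5) * (-2) * (3) * (184/15) = 368  (0 row swaps -> sign +1)

det(A) = 368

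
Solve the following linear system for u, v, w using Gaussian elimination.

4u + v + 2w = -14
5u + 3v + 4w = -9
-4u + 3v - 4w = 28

(-5, 4, 1)

Forward elimination on [A|b]:
R2 <- R2 - (5/4)*R1:  [    0   7/4   3/2  17/2 ]
R3 <- R3 - (-1)*R1:  [  0   4  -2  14 ]
R3 <- R3 - (16/7)*R2:  [     0      0  -38/7  -38/7 ]
Row echelon form:
[ 4    1      2  |    -14 ]
[ 0  7/4    3/2  |   17/2 ]
[ 0    0  -38/7  |  -38/7 ]
Back-substitution:
w = (-38/7) / (-38/7) = 1
v = (17/2 - (3/2)*(1)) / (7/4) = 4
u = (-14 - (1)*(4) - (2)*(1)) / 4 = -5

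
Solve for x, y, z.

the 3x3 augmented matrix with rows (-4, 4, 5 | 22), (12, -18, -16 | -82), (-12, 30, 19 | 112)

(-5, 3, -2)

Forward elimination on [A|b]:
R2 <- R2 - (-3)*R1:  [   0   -6   -1  -16 ]
R3 <- R3 - (3)*R1:  [  0  18   4  46 ]
R3 <- R3 - (-3)*R2:  [  0   0   1  -2 ]
Row echelon form:
[ -4   4   5  |   22 ]
[  0  -6  -1  |  -16 ]
[  0   0   1  |   -2 ]
Back-substitution:
z = (-2) / 1 = -2
y = (-16 - (-1)*(-2)) / -6 = 3
x = (22 - (4)*(3) - (5)*(-2)) / -4 = -5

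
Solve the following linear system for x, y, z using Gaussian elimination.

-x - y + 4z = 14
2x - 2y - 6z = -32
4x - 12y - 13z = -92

Forward elimination on [A|b]:
R2 <- R2 - (-2)*R1:  [  0  -4   2  -4 ]
R3 <- R3 - (-4)*R1:  [   0  -16    3  -36 ]
R3 <- R3 - (4)*R2:  [   0    0   -5  -20 ]
Row echelon form:
[ -1  -1   4  |   14 ]
[  0  -4   2  |   -4 ]
[  0   0  -5  |  -20 ]
Back-substitution:
z = (-20) / -5 = 4
y = (-4 - (2)*(4)) / -4 = 3
x = (14 - (-1)*(3) - (4)*(4)) / -1 = -1

(-1, 3, 4)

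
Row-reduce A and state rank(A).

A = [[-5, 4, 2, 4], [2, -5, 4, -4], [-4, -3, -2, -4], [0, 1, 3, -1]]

Row reduction:
R2 <- R2 - (-2/5)*R1:  [     0  -17/5   24/5  -12/5 ]
R3 <- R3 - (4/5)*R1:  [     0  -31/5  -18/5  -36/5 ]
R3 <- R3 - (31/17)*R2:  [       0        0  -210/17   -48/17 ]
R4 <- R4 - (-5/17)*R2:  [      0       0   75/17  -29/17 ]
R4 <- R4 - (-5/14)*R3:  [     0      0      0  -19/7 ]
Row echelon form:
[ -5      4        2       4 ]
[  0  -17/5     24/5   -12/5 ]
[  0      0  -210/17  -48/17 ]
[  0      0        0   -19/7 ]
Nonzero rows / pivot columns: 4

rank(A) = 4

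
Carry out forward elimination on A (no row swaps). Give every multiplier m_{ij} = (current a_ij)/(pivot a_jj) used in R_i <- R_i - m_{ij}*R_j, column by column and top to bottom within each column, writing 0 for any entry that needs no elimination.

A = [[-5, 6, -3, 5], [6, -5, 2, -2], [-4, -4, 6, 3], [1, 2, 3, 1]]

multipliers: -6/5, 4/5, -1/5, -4, 16/11, 26/11

Forward elimination:
R2 <- R2 - (-6/5)*R1:  [    0  11/5  -8/5     4 ]
R3 <- R3 - (4/5)*R1:  [     0  -44/5   42/5     -1 ]
R4 <- R4 - (-1/5)*R1:  [    0  16/5  12/5     2 ]
R3 <- R3 - (-4)*R2:  [  0   0   2  15 ]
R4 <- R4 - (16/11)*R2:  [      0       0   52/11  -42/11 ]
R4 <- R4 - (26/11)*R3:  [       0        0        0  -432/11 ]
Multipliers (in order of application): m_{21} = -6/5, m_{31} = 4/5, m_{41} = -1/5, m_{32} = -4, m_{42} = 16/11, m_{43} = 26/11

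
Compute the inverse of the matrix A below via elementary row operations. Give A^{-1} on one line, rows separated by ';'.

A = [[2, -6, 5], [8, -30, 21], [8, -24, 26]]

inverse = [23/6 -1/2 -1/3; 5/9 -1/6 1/36; -2/3 0 1/6]

Gauss-Jordan on [A | I]:
R1 <- (1/2)*R1:  [   1   -3  5/2  |  1/2    0    0 ]
R2 <- R2 - (8)*R1:  [  0  -6   1  |  -4   1   0 ]
R3 <- R3 - (8)*R1:  [  0   0   6  |  -4   0   1 ]
R2 <- (1/-6)*R2:  [    0     1  -1/6  |   2/3  -1/6     0 ]
R1 <- R1 - (-3)*R2:  [    1     0     2  |   5/2  -1/2     0 ]
R3 <- (1/6)*R3:  [    0     0     1  |  -2/3     0   1/6 ]
R1 <- R1 - (2)*R3:  [    1     0     0  |  23/6  -1/2  -1/3 ]
R2 <- R2 - (-1/6)*R3:  [    0     1     0  |   5/9  -1/6  1/36 ]
Right block of [I | A^{-1}] is the inverse:
[ 23/6  -1/2  -1/3 ]
[  5/9  -1/6  1/36 ]
[ -2/3     0   1/6 ]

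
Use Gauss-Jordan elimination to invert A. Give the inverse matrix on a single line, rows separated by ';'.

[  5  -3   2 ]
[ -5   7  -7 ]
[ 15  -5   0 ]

Gauss-Jordan on [A | I]:
R1 <- (1/5)*R1:  [    1  -3/5   2/5  |   1/5     0     0 ]
R2 <- R2 - (-5)*R1:  [  0   4  -5  |   1   1   0 ]
R3 <- R3 - (15)*R1:  [  0   4  -6  |  -3   0   1 ]
R2 <- (1/4)*R2:  [    0     1  -5/4  |   1/4   1/4     0 ]
R1 <- R1 - (-3/5)*R2:  [     1      0  -7/20  |   7/20   3/20      0 ]
R3 <- R3 - (4)*R2:  [  0   0  -1  |  -4  -1   1 ]
R3 <- (1/-1)*R3:  [  0   0   1  |   4   1  -1 ]
R1 <- R1 - (-7/20)*R3:  [     1      0      0  |    7/4    1/2  -7/20 ]
R2 <- R2 - (-5/4)*R3:  [    0     1     0  |  21/4   3/2  -5/4 ]
Right block of [I | A^{-1}] is the inverse:
[  7/4  1/2  -7/20 ]
[ 21/4  3/2   -5/4 ]
[    4    1     -1 ]

inverse = [7/4 1/2 -7/20; 21/4 3/2 -5/4; 4 1 -1]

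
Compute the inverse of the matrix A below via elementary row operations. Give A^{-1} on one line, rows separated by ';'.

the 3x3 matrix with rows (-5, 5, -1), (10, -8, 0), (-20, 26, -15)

inverse = [12/5 49/50 -4/25; 3 11/10 -1/5; 2 3/5 -1/5]

Gauss-Jordan on [A | I]:
R1 <- (1/-5)*R1:  [    1    -1   1/5  |  -1/5     0     0 ]
R2 <- R2 - (10)*R1:  [  0   2  -2  |   2   1   0 ]
R3 <- R3 - (-20)*R1:  [   0    6  -11  |   -4    0    1 ]
R2 <- (1/2)*R2:  [   0    1   -1  |    1  1/2    0 ]
R1 <- R1 - (-1)*R2:  [    1     0  -4/5  |   4/5   1/2     0 ]
R3 <- R3 - (6)*R2:  [   0    0   -5  |  -10   -3    1 ]
R3 <- (1/-5)*R3:  [    0     0     1  |     2   3/5  -1/5 ]
R1 <- R1 - (-4/5)*R3:  [     1      0      0  |   12/5  49/50  -4/25 ]
R2 <- R2 - (-1)*R3:  [     0      1      0  |      3  11/10   -1/5 ]
Right block of [I | A^{-1}] is the inverse:
[ 12/5  49/50  -4/25 ]
[    3  11/10   -1/5 ]
[    2    3/5   -1/5 ]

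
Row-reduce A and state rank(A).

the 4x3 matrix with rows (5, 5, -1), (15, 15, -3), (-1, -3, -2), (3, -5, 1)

rank(A) = 3

Row reduction:
R2 <- R2 - (3)*R1:  [ 0  0  0 ]
R3 <- R3 - (-1/5)*R1:  [     0     -2  -11/5 ]
R4 <- R4 - (3/5)*R1:  [   0   -8  8/5 ]
R2 <-> R3   (pivot in column 2 was zero)
[ 5   5     -1 ]
[ 0  -2  -11/5 ]
[ 0   0      0 ]
[ 0  -8    8/5 ]
R4 <- R4 - (4)*R2:  [    0     0  52/5 ]
R3 <-> R4   (pivot in column 3 was zero)
[ 5   5     -1 ]
[ 0  -2  -11/5 ]
[ 0   0   52/5 ]
[ 0   0      0 ]
Row echelon form:
[ 5   5     -1 ]
[ 0  -2  -11/5 ]
[ 0   0   52/5 ]
[ 0   0      0 ]
Nonzero rows / pivot columns: 3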